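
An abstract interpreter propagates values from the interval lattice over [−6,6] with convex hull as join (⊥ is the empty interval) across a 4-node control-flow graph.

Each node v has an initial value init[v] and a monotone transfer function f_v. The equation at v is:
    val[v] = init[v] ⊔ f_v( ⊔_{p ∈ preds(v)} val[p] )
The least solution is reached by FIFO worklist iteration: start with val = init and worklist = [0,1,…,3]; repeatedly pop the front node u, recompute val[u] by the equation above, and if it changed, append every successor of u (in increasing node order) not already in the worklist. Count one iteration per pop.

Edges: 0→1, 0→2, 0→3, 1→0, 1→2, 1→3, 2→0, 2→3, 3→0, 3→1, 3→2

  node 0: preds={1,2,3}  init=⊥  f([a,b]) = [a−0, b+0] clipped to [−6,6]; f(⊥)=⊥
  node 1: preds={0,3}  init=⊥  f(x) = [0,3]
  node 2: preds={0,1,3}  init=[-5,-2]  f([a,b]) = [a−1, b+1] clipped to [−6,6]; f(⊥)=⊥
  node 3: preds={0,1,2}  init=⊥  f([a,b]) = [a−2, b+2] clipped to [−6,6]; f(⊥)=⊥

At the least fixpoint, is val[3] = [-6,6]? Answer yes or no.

Iteration log — 9 steps:
  step 1. node 0  ⊔preds=[-5,-2]  new=[-5,-2]  old=⊥  +wl: 
  step 2. node 1  ⊔preds=[-5,-2]  new=[0,3]  old=⊥  +wl: 0
  step 3. node 2  ⊔preds=[-5,3]  new=[-6,4]  old=[-5,-2]  +wl: 
  step 4. node 3  ⊔preds=[-6,4]  new=[-6,6]  old=⊥  +wl: 1,2
  step 5. node 0  ⊔preds=[-6,6]  new=[-6,6]  old=[-5,-2]  +wl: 3
  step 6. node 1  ⊔preds=[-6,6]  new=[0,3]  stable
  step 7. node 2  ⊔preds=[-6,6]  new=[-6,6]  old=[-6,4]  +wl: 0
  step 8. node 3  ⊔preds=[-6,6]  new=[-6,6]  stable
  step 9. node 0  ⊔preds=[-6,6]  new=[-6,6]  stable

Least fixpoint reached:
  node 0: [-6,6]
  node 1: [0,3]
  node 2: [-6,6]
  node 3: [-6,6]

yes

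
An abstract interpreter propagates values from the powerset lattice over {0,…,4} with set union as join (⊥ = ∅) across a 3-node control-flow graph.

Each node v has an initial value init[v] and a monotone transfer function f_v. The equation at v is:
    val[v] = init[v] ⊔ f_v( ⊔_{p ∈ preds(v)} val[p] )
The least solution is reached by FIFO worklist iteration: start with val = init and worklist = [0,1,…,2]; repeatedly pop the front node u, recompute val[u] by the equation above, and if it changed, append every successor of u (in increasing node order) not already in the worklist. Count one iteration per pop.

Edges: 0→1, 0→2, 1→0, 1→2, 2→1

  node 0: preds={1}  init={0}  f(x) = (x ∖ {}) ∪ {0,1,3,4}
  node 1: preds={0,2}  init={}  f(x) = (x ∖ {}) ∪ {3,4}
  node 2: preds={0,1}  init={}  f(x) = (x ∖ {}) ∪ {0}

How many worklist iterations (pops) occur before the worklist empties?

5

Iteration log — 5 steps:
  step 1. node 0  ⊔preds={}  new={0,1,3,4}  old={0}  +wl: 
  step 2. node 1  ⊔preds={0,1,3,4}  new={0,1,3,4}  old={}  +wl: 0
  step 3. node 2  ⊔preds={0,1,3,4}  new={0,1,3,4}  old={}  +wl: 1
  step 4. node 0  ⊔preds={0,1,3,4}  new={0,1,3,4}  stable
  step 5. node 1  ⊔preds={0,1,3,4}  new={0,1,3,4}  stable

Least fixpoint reached:
  node 0: {0,1,3,4}
  node 1: {0,1,3,4}
  node 2: {0,1,3,4}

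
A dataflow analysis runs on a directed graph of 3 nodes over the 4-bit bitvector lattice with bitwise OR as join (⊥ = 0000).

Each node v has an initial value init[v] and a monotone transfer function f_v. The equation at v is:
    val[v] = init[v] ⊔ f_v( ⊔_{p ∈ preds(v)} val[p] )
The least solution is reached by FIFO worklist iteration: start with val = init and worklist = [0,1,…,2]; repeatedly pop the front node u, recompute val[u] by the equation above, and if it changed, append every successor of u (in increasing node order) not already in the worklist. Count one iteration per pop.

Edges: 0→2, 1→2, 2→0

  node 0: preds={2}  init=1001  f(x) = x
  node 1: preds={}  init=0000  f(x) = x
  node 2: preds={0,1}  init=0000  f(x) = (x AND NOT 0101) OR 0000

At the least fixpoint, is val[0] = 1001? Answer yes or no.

yes

Trace (4 dequeues):
  [1] u=0 | in 0000 | out 1001 | ==
  [2] u=1 | in 0000 | out 0000 | ==
  [3] u=2 | in 1001 | out 1000 | prev 0000 | push {0}
  [4] u=0 | in 1000 | out 1001 | ==

Converged values:
  [0] 1001
  [1] 0000
  [2] 1000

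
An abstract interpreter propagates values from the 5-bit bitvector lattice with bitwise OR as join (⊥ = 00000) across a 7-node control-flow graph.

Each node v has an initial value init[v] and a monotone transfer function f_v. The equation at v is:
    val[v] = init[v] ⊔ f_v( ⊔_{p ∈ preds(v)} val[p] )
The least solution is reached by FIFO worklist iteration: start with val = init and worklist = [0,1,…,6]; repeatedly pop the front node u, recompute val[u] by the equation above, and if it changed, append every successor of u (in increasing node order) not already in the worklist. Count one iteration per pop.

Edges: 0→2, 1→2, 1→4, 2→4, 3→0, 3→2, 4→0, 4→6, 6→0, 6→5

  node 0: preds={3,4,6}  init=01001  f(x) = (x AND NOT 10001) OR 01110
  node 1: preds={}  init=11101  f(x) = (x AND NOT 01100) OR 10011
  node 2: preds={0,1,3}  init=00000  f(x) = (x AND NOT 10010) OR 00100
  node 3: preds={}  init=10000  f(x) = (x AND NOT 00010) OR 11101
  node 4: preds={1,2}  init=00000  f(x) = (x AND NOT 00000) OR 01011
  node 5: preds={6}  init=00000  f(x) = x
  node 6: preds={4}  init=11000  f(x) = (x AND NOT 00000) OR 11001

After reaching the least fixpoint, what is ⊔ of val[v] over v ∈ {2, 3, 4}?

Worklist (10 pops):
  #1 pop 0: in=11000 → 01111 (was 01001); enqueue []
  #2 pop 1: in=00000 → 11111 (was 11101); enqueue []
  #3 pop 2: in=11111 → 01101 (was 00000); enqueue []
  #4 pop 3: in=00000 → 11101 (was 10000); enqueue [0,2]
  #5 pop 4: in=11111 → 11111 (was 00000); enqueue []
  #6 pop 5: in=11000 → 11000 (was 00000); enqueue []
  #7 pop 6: in=11111 → 11111 (was 11000); enqueue [5]
  #8 pop 0: in=11111 → 01111 (no change)
  #9 pop 2: in=11111 → 01101 (no change)
  #10 pop 5: in=11111 → 11111 (was 11000); enqueue []

Fixpoint:
  val[0] = 01111
  val[1] = 11111
  val[2] = 01101
  val[3] = 11101
  val[4] = 11111
  val[5] = 11111
  val[6] = 11111

11111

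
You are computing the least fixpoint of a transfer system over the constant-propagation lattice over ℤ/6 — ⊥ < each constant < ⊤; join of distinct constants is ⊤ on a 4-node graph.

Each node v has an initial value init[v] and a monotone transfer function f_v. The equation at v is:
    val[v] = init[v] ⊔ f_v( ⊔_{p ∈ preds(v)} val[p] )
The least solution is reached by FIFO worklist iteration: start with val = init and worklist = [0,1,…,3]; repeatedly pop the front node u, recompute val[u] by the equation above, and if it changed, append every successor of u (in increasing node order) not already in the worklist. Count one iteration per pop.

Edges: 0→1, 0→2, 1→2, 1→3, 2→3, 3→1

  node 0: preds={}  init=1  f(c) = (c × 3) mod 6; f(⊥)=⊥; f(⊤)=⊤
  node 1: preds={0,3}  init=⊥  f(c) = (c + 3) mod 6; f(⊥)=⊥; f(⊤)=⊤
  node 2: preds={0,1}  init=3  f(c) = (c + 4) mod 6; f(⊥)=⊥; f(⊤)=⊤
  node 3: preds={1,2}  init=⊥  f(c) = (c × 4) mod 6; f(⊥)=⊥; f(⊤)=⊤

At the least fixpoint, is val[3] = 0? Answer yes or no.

Iteration log — 7 steps:
  step 1. node 0  ⊔preds=⊥  new=1  stable
  step 2. node 1  ⊔preds=1  new=4  old=⊥  +wl: 
  step 3. node 2  ⊔preds=⊤  new=⊤  old=3  +wl: 
  step 4. node 3  ⊔preds=⊤  new=⊤  old=⊥  +wl: 1
  step 5. node 1  ⊔preds=⊤  new=⊤  old=4  +wl: 2,3
  step 6. node 2  ⊔preds=⊤  new=⊤  stable
  step 7. node 3  ⊔preds=⊤  new=⊤  stable

Least fixpoint reached:
  node 0: 1
  node 1: ⊤
  node 2: ⊤
  node 3: ⊤

no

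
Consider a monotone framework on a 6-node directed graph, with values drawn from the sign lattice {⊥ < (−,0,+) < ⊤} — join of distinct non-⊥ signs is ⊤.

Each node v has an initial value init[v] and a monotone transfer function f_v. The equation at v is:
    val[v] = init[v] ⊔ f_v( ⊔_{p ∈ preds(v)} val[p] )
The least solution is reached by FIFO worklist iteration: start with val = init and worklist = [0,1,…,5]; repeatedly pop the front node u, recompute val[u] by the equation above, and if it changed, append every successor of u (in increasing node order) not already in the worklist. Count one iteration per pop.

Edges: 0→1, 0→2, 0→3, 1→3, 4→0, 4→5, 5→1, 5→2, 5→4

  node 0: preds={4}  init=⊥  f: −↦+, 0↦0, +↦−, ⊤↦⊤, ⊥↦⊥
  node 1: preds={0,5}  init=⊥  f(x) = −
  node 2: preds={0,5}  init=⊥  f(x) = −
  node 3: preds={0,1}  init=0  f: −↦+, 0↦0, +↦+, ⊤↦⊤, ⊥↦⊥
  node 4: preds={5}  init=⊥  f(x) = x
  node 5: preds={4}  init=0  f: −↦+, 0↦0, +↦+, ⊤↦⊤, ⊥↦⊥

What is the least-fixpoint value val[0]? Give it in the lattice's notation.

Iteration log — 10 steps:
  step 1. node 0  ⊔preds=⊥  new=⊥  stable
  step 2. node 1  ⊔preds=0  new=−  old=⊥  +wl: 
  step 3. node 2  ⊔preds=0  new=−  old=⊥  +wl: 
  step 4. node 3  ⊔preds=−  new=⊤  old=0  +wl: 
  step 5. node 4  ⊔preds=0  new=0  old=⊥  +wl: 0
  step 6. node 5  ⊔preds=0  new=0  stable
  step 7. node 0  ⊔preds=0  new=0  old=⊥  +wl: 1,2,3
  step 8. node 1  ⊔preds=0  new=−  stable
  step 9. node 2  ⊔preds=0  new=−  stable
  step 10. node 3  ⊔preds=⊤  new=⊤  stable

Least fixpoint reached:
  node 0: 0
  node 1: −
  node 2: −
  node 3: ⊤
  node 4: 0
  node 5: 0

0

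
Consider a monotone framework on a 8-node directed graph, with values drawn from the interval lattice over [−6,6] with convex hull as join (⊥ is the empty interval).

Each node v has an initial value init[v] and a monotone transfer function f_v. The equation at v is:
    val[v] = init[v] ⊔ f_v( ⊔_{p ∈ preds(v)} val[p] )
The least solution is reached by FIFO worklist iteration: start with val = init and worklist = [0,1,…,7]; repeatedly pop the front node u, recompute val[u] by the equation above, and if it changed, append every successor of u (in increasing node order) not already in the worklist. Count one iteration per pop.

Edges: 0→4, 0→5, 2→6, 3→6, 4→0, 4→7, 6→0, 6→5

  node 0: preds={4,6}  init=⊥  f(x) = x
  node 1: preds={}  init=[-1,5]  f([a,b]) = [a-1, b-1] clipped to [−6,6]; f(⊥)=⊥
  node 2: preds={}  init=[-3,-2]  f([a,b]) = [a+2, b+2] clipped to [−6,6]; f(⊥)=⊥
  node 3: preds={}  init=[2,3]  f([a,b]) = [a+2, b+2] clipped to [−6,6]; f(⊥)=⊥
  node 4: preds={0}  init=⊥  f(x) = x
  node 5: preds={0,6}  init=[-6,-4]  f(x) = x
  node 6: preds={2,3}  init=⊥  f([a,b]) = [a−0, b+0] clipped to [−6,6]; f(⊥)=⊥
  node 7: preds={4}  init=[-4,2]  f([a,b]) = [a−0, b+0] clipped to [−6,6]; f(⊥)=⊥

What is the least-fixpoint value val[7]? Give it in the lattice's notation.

Iteration log — 13 steps:
  step 1. node 0  ⊔preds=⊥  new=⊥  stable
  step 2. node 1  ⊔preds=⊥  new=[-1,5]  stable
  step 3. node 2  ⊔preds=⊥  new=[-3,-2]  stable
  step 4. node 3  ⊔preds=⊥  new=[2,3]  stable
  step 5. node 4  ⊔preds=⊥  new=⊥  stable
  step 6. node 5  ⊔preds=⊥  new=[-6,-4]  stable
  step 7. node 6  ⊔preds=[-3,3]  new=[-3,3]  old=⊥  +wl: 0,5
  step 8. node 7  ⊔preds=⊥  new=[-4,2]  stable
  step 9. node 0  ⊔preds=[-3,3]  new=[-3,3]  old=⊥  +wl: 4
  step 10. node 5  ⊔preds=[-3,3]  new=[-6,3]  old=[-6,-4]  +wl: 
  step 11. node 4  ⊔preds=[-3,3]  new=[-3,3]  old=⊥  +wl: 0,7
  step 12. node 0  ⊔preds=[-3,3]  new=[-3,3]  stable
  step 13. node 7  ⊔preds=[-3,3]  new=[-4,3]  old=[-4,2]  +wl: 

Least fixpoint reached:
  node 0: [-3,3]
  node 1: [-1,5]
  node 2: [-3,-2]
  node 3: [2,3]
  node 4: [-3,3]
  node 5: [-6,3]
  node 6: [-3,3]
  node 7: [-4,3]

[-4,3]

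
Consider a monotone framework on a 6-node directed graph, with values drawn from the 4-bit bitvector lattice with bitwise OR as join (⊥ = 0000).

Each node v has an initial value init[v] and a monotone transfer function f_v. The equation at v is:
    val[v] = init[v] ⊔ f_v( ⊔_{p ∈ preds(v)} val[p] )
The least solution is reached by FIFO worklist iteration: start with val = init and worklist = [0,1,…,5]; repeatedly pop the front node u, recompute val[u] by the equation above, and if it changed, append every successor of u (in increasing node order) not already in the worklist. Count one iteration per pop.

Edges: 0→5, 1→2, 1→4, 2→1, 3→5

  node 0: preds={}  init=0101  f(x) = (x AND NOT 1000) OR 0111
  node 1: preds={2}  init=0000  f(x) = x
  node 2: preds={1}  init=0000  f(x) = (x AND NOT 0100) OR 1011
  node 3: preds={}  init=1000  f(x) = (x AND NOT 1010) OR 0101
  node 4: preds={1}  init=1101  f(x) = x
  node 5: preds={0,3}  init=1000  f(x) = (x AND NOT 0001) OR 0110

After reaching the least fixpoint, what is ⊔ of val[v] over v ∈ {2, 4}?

1111

Trace (9 dequeues):
  [1] u=0 | in 0000 | out 0111 | prev 0101 | push {}
  [2] u=1 | in 0000 | out 0000 | ==
  [3] u=2 | in 0000 | out 1011 | prev 0000 | push {1}
  [4] u=3 | in 0000 | out 1101 | prev 1000 | push {}
  [5] u=4 | in 0000 | out 1101 | ==
  [6] u=5 | in 1111 | out 1110 | prev 1000 | push {}
  [7] u=1 | in 1011 | out 1011 | prev 0000 | push {2,4}
  [8] u=2 | in 1011 | out 1011 | ==
  [9] u=4 | in 1011 | out 1111 | prev 1101 | push {}

Converged values:
  [0] 0111
  [1] 1011
  [2] 1011
  [3] 1101
  [4] 1111
  [5] 1110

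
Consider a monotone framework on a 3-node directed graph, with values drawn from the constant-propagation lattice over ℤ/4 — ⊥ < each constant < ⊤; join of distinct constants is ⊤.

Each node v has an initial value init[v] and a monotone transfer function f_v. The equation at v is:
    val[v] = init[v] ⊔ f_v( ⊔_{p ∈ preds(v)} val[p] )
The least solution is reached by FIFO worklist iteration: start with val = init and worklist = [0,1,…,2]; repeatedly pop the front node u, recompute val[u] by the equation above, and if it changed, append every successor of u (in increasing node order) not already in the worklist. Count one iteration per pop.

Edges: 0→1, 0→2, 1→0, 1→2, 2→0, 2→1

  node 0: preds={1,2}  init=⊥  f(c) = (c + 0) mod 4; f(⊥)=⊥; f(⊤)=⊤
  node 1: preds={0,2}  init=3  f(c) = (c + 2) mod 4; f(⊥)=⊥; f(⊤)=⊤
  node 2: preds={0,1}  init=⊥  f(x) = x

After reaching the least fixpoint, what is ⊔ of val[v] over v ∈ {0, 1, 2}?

⊤

Worklist (6 pops):
  #1 pop 0: in=3 → 3 (was ⊥); enqueue []
  #2 pop 1: in=3 → ⊤ (was 3); enqueue [0]
  #3 pop 2: in=⊤ → ⊤ (was ⊥); enqueue [1]
  #4 pop 0: in=⊤ → ⊤ (was 3); enqueue [2]
  #5 pop 1: in=⊤ → ⊤ (no change)
  #6 pop 2: in=⊤ → ⊤ (no change)

Fixpoint:
  val[0] = ⊤
  val[1] = ⊤
  val[2] = ⊤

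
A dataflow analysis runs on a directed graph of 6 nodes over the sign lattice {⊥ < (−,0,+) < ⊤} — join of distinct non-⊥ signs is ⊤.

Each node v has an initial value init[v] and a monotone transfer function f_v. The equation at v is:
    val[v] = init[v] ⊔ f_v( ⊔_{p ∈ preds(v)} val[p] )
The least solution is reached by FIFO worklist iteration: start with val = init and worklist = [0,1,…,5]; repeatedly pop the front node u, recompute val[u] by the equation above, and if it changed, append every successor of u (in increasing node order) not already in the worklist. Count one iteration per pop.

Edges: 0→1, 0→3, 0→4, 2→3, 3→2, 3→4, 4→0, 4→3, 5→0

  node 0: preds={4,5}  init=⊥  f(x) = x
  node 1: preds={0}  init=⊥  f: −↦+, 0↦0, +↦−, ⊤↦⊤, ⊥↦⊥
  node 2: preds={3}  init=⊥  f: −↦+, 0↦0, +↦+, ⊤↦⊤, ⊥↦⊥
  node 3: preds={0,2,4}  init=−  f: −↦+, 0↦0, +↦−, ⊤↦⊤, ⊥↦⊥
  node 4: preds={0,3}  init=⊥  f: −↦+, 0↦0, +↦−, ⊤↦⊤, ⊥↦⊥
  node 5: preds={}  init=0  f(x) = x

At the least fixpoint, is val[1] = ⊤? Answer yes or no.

Worklist (11 pops):
  #1 pop 0: in=0 → 0 (was ⊥); enqueue []
  #2 pop 1: in=0 → 0 (was ⊥); enqueue []
  #3 pop 2: in=− → + (was ⊥); enqueue []
  #4 pop 3: in=⊤ → ⊤ (was −); enqueue [2]
  #5 pop 4: in=⊤ → ⊤ (was ⊥); enqueue [0,3]
  #6 pop 5: in=⊥ → 0 (no change)
  #7 pop 2: in=⊤ → ⊤ (was +); enqueue []
  #8 pop 0: in=⊤ → ⊤ (was 0); enqueue [1,4]
  #9 pop 3: in=⊤ → ⊤ (no change)
  #10 pop 1: in=⊤ → ⊤ (was 0); enqueue []
  #11 pop 4: in=⊤ → ⊤ (no change)

Fixpoint:
  val[0] = ⊤
  val[1] = ⊤
  val[2] = ⊤
  val[3] = ⊤
  val[4] = ⊤
  val[5] = 0

yes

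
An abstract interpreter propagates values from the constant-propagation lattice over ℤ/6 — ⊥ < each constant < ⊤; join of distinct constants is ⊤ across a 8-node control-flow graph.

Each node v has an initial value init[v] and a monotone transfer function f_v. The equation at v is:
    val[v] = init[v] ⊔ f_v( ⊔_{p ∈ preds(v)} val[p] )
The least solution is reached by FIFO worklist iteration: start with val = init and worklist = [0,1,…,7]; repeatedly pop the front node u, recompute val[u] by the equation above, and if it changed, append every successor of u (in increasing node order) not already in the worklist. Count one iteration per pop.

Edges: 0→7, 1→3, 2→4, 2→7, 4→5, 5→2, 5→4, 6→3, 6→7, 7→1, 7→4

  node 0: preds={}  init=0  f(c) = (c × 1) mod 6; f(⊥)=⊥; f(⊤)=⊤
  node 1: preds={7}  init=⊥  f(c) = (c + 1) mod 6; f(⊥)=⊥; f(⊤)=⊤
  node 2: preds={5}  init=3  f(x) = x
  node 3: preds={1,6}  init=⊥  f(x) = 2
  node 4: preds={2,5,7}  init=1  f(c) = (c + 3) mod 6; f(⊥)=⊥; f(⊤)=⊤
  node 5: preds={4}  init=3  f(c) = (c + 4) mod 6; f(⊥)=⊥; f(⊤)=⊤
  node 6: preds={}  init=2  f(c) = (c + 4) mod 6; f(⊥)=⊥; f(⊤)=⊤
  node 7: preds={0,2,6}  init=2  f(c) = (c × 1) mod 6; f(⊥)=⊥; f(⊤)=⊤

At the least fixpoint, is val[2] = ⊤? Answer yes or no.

Trace (13 dequeues):
  [1] u=0 | in ⊥ | out 0 | ==
  [2] u=1 | in 2 | out 3 | prev ⊥ | push {}
  [3] u=2 | in 3 | out 3 | ==
  [4] u=3 | in ⊤ | out 2 | prev ⊥ | push {}
  [5] u=4 | in ⊤ | out ⊤ | prev 1 | push {}
  [6] u=5 | in ⊤ | out ⊤ | prev 3 | push {2,4}
  [7] u=6 | in ⊥ | out 2 | ==
  [8] u=7 | in ⊤ | out ⊤ | prev 2 | push {1}
  [9] u=2 | in ⊤ | out ⊤ | prev 3 | push {7}
  [10] u=4 | in ⊤ | out ⊤ | ==
  [11] u=1 | in ⊤ | out ⊤ | prev 3 | push {3}
  [12] u=7 | in ⊤ | out ⊤ | ==
  [13] u=3 | in ⊤ | out 2 | ==

Converged values:
  [0] 0
  [1] ⊤
  [2] ⊤
  [3] 2
  [4] ⊤
  [5] ⊤
  [6] 2
  [7] ⊤

yes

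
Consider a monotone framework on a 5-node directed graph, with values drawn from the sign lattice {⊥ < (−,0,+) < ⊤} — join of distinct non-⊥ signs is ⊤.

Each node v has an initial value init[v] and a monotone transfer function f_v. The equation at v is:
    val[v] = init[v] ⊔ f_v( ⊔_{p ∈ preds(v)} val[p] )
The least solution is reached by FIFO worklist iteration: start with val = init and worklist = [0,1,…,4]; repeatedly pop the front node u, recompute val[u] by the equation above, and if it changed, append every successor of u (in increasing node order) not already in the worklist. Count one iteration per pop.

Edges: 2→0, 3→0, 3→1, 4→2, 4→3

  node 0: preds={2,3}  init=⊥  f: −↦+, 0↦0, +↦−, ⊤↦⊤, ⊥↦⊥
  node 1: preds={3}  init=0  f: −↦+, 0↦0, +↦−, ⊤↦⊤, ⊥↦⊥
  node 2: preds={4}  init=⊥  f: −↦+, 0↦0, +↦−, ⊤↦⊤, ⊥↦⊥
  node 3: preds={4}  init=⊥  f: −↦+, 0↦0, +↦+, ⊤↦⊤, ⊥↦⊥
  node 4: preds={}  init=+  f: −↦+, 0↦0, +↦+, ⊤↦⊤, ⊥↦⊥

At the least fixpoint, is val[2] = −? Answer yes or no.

yes

Trace (7 dequeues):
  [1] u=0 | in ⊥ | out ⊥ | ==
  [2] u=1 | in ⊥ | out 0 | ==
  [3] u=2 | in + | out − | prev ⊥ | push {0}
  [4] u=3 | in + | out + | prev ⊥ | push {1}
  [5] u=4 | in ⊥ | out + | ==
  [6] u=0 | in ⊤ | out ⊤ | prev ⊥ | push {}
  [7] u=1 | in + | out ⊤ | prev 0 | push {}

Converged values:
  [0] ⊤
  [1] ⊤
  [2] −
  [3] +
  [4] +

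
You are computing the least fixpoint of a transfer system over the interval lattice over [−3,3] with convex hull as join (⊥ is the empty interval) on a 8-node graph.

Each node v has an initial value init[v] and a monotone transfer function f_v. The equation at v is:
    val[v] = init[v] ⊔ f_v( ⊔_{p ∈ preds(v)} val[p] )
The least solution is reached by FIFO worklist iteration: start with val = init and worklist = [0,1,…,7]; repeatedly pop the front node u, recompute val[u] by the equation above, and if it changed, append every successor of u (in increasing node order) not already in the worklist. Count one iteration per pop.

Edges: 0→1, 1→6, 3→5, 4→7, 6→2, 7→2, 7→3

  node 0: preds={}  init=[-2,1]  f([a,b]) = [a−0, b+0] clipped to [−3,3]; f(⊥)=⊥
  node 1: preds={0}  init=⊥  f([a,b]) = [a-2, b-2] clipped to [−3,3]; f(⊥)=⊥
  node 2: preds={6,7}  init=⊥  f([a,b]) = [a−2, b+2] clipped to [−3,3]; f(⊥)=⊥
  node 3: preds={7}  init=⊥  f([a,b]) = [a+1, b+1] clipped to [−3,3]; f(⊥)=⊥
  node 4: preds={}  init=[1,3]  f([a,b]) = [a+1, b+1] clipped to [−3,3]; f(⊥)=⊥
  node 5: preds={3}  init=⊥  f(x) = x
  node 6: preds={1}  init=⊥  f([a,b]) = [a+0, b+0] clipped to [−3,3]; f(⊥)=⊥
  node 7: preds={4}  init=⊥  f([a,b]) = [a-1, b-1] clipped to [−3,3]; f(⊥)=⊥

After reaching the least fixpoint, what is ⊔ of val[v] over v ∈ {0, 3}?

[-2,3]

Worklist (11 pops):
  #1 pop 0: in=⊥ → [-2,1] (no change)
  #2 pop 1: in=[-2,1] → [-3,-1] (was ⊥); enqueue []
  #3 pop 2: in=⊥ → ⊥ (no change)
  #4 pop 3: in=⊥ → ⊥ (no change)
  #5 pop 4: in=⊥ → [1,3] (no change)
  #6 pop 5: in=⊥ → ⊥ (no change)
  #7 pop 6: in=[-3,-1] → [-3,-1] (was ⊥); enqueue [2]
  #8 pop 7: in=[1,3] → [0,2] (was ⊥); enqueue [3]
  #9 pop 2: in=[-3,2] → [-3,3] (was ⊥); enqueue []
  #10 pop 3: in=[0,2] → [1,3] (was ⊥); enqueue [5]
  #11 pop 5: in=[1,3] → [1,3] (was ⊥); enqueue []

Fixpoint:
  val[0] = [-2,1]
  val[1] = [-3,-1]
  val[2] = [-3,3]
  val[3] = [1,3]
  val[4] = [1,3]
  val[5] = [1,3]
  val[6] = [-3,-1]
  val[7] = [0,2]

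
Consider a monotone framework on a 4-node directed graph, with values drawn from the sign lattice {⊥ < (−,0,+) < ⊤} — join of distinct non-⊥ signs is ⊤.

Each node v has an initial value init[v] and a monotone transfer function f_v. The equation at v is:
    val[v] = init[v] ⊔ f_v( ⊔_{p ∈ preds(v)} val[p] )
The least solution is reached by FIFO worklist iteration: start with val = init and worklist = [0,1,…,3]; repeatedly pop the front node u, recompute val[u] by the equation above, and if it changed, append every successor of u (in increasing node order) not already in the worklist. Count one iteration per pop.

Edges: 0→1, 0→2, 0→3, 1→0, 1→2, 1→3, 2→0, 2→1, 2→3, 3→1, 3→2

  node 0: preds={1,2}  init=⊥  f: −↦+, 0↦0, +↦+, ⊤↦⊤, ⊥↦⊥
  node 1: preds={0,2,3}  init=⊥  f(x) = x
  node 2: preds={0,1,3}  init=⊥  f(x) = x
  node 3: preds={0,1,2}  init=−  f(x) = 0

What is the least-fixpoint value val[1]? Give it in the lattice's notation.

Worklist (12 pops):
  #1 pop 0: in=⊥ → ⊥ (no change)
  #2 pop 1: in=− → − (was ⊥); enqueue [0]
  #3 pop 2: in=− → − (was ⊥); enqueue [1]
  #4 pop 3: in=− → ⊤ (was −); enqueue [2]
  #5 pop 0: in=− → + (was ⊥); enqueue [3]
  #6 pop 1: in=⊤ → ⊤ (was −); enqueue [0]
  #7 pop 2: in=⊤ → ⊤ (was −); enqueue [1]
  #8 pop 3: in=⊤ → ⊤ (no change)
  #9 pop 0: in=⊤ → ⊤ (was +); enqueue [2,3]
  #10 pop 1: in=⊤ → ⊤ (no change)
  #11 pop 2: in=⊤ → ⊤ (no change)
  #12 pop 3: in=⊤ → ⊤ (no change)

Fixpoint:
  val[0] = ⊤
  val[1] = ⊤
  val[2] = ⊤
  val[3] = ⊤

⊤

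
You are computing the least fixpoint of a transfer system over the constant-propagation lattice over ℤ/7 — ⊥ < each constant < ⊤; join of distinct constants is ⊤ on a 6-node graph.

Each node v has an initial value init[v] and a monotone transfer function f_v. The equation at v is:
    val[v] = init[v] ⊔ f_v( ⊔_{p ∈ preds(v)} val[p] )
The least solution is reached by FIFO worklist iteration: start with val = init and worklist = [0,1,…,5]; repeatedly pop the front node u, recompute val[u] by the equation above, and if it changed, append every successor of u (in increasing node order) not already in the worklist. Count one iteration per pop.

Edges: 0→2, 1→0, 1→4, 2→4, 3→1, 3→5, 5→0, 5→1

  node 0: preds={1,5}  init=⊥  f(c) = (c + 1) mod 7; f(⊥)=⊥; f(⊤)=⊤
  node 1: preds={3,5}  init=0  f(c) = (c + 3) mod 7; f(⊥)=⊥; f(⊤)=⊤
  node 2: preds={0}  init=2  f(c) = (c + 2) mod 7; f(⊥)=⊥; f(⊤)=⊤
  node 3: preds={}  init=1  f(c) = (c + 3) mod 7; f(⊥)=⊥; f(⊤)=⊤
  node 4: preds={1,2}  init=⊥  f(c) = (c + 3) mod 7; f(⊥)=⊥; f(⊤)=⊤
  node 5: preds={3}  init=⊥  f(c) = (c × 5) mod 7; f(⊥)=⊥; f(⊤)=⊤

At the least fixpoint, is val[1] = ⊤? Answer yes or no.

Iteration log — 9 steps:
  step 1. node 0  ⊔preds=0  new=1  old=⊥  +wl: 
  step 2. node 1  ⊔preds=1  new=⊤  old=0  +wl: 0
  step 3. node 2  ⊔preds=1  new=⊤  old=2  +wl: 
  step 4. node 3  ⊔preds=⊥  new=1  stable
  step 5. node 4  ⊔preds=⊤  new=⊤  old=⊥  +wl: 
  step 6. node 5  ⊔preds=1  new=5  old=⊥  +wl: 1
  step 7. node 0  ⊔preds=⊤  new=⊤  old=1  +wl: 2
  step 8. node 1  ⊔preds=⊤  new=⊤  stable
  step 9. node 2  ⊔preds=⊤  new=⊤  stable

Least fixpoint reached:
  node 0: ⊤
  node 1: ⊤
  node 2: ⊤
  node 3: 1
  node 4: ⊤
  node 5: 5

yes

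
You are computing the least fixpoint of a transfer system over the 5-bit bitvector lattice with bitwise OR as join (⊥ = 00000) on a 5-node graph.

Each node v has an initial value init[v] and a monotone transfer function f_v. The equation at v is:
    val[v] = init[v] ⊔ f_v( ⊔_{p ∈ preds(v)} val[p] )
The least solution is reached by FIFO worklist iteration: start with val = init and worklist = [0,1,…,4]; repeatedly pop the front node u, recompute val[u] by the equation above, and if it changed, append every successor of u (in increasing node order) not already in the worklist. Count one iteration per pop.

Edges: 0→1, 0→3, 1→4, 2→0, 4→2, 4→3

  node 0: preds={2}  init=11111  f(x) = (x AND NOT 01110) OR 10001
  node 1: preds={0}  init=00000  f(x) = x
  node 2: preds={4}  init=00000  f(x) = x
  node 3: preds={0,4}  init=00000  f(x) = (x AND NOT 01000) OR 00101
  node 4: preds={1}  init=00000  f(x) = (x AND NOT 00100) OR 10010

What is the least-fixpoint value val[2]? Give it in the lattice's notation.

Iteration log — 8 steps:
  step 1. node 0  ⊔preds=00000  new=11111  stable
  step 2. node 1  ⊔preds=11111  new=11111  old=00000  +wl: 
  step 3. node 2  ⊔preds=00000  new=00000  stable
  step 4. node 3  ⊔preds=11111  new=10111  old=00000  +wl: 
  step 5. node 4  ⊔preds=11111  new=11011  old=00000  +wl: 2,3
  step 6. node 2  ⊔preds=11011  new=11011  old=00000  +wl: 0
  step 7. node 3  ⊔preds=11111  new=10111  stable
  step 8. node 0  ⊔preds=11011  new=11111  stable

Least fixpoint reached:
  node 0: 11111
  node 1: 11111
  node 2: 11011
  node 3: 10111
  node 4: 11011

11011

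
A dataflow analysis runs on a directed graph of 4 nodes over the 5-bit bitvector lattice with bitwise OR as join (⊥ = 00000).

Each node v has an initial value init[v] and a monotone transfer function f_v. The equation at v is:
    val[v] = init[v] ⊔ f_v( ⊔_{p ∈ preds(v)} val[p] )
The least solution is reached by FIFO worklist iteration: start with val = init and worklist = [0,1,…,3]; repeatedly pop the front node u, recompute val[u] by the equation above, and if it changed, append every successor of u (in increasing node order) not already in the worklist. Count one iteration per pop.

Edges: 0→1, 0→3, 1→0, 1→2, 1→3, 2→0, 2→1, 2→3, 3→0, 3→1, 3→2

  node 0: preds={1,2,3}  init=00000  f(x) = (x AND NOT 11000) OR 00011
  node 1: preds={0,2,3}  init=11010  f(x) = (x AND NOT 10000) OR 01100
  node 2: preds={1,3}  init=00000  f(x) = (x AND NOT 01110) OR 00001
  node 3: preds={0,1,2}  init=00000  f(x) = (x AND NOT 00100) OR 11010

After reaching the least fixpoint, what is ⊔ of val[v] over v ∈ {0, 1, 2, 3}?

Iteration log — 8 steps:
  step 1. node 0  ⊔preds=11010  new=00011  old=00000  +wl: 
  step 2. node 1  ⊔preds=00011  new=11111  old=11010  +wl: 0
  step 3. node 2  ⊔preds=11111  new=10001  old=00000  +wl: 1
  step 4. node 3  ⊔preds=11111  new=11011  old=00000  +wl: 2
  step 5. node 0  ⊔preds=11111  new=00111  old=00011  +wl: 3
  step 6. node 1  ⊔preds=11111  new=11111  stable
  step 7. node 2  ⊔preds=11111  new=10001  stable
  step 8. node 3  ⊔preds=11111  new=11011  stable

Least fixpoint reached:
  node 0: 00111
  node 1: 11111
  node 2: 10001
  node 3: 11011

11111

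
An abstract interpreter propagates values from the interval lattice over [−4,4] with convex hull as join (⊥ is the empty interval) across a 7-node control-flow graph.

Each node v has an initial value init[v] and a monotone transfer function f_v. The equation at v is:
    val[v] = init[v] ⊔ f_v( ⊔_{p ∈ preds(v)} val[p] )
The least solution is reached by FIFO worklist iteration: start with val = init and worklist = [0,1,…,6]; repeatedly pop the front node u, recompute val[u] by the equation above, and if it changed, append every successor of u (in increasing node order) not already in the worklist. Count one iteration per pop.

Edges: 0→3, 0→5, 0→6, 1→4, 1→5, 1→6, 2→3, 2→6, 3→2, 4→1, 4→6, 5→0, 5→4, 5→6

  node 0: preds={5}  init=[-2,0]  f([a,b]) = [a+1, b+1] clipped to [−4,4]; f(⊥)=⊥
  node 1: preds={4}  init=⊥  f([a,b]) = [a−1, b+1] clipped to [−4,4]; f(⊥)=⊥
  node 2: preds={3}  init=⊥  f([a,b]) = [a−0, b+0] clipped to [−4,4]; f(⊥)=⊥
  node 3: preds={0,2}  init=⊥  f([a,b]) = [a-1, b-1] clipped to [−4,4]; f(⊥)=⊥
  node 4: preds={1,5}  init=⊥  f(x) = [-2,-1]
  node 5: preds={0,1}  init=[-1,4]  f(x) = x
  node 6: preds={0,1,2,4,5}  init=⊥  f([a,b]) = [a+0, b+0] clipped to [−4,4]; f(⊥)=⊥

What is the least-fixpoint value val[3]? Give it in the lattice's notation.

[-4,3]

Worklist (19 pops):
  #1 pop 0: in=[-1,4] → [-2,4] (was [-2,0]); enqueue []
  #2 pop 1: in=⊥ → ⊥ (no change)
  #3 pop 2: in=⊥ → ⊥ (no change)
  #4 pop 3: in=[-2,4] → [-3,3] (was ⊥); enqueue [2]
  #5 pop 4: in=[-1,4] → [-2,-1] (was ⊥); enqueue [1]
  #6 pop 5: in=[-2,4] → [-2,4] (was [-1,4]); enqueue [0,4]
  #7 pop 6: in=[-2,4] → [-2,4] (was ⊥); enqueue []
  #8 pop 2: in=[-3,3] → [-3,3] (was ⊥); enqueue [3,6]
  #9 pop 1: in=[-2,-1] → [-3,0] (was ⊥); enqueue [5]
  #10 pop 0: in=[-2,4] → [-2,4] (no change)
  #11 pop 4: in=[-3,4] → [-2,-1] (no change)
  #12 pop 3: in=[-3,4] → [-4,3] (was [-3,3]); enqueue [2]
  #13 pop 6: in=[-3,4] → [-3,4] (was [-2,4]); enqueue []
  #14 pop 5: in=[-3,4] → [-3,4] (was [-2,4]); enqueue [0,4,6]
  #15 pop 2: in=[-4,3] → [-4,3] (was [-3,3]); enqueue [3]
  #16 pop 0: in=[-3,4] → [-2,4] (no change)
  #17 pop 4: in=[-3,4] → [-2,-1] (no change)
  #18 pop 6: in=[-4,4] → [-4,4] (was [-3,4]); enqueue []
  #19 pop 3: in=[-4,4] → [-4,3] (no change)

Fixpoint:
  val[0] = [-2,4]
  val[1] = [-3,0]
  val[2] = [-4,3]
  val[3] = [-4,3]
  val[4] = [-2,-1]
  val[5] = [-3,4]
  val[6] = [-4,4]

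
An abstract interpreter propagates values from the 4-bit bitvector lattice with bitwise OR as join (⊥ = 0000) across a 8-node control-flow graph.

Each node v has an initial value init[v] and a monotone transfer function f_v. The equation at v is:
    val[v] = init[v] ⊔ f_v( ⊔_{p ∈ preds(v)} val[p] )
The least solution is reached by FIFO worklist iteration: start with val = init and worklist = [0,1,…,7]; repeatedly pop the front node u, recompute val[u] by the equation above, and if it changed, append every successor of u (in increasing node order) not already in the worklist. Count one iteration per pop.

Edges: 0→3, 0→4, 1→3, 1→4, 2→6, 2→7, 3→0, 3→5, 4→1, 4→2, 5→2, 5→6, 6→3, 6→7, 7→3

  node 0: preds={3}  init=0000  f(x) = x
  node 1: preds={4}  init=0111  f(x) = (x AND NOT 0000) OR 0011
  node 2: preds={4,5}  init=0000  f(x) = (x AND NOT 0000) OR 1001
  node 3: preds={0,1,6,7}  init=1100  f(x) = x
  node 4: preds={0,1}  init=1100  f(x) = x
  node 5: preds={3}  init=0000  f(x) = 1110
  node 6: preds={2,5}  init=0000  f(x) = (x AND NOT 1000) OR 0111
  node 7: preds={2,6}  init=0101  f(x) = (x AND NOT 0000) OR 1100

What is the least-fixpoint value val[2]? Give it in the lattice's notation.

Trace (15 dequeues):
  [1] u=0 | in 1100 | out 1100 | prev 0000 | push {}
  [2] u=1 | in 1100 | out 1111 | prev 0111 | push {}
  [3] u=2 | in 1100 | out 1101 | prev 0000 | push {}
  [4] u=3 | in 1111 | out 1111 | prev 1100 | push {0}
  [5] u=4 | in 1111 | out 1111 | prev 1100 | push {1,2}
  [6] u=5 | in 1111 | out 1110 | prev 0000 | push {}
  [7] u=6 | in 1111 | out 0111 | prev 0000 | push {3}
  [8] u=7 | in 1111 | out 1111 | prev 0101 | push {}
  [9] u=0 | in 1111 | out 1111 | prev 1100 | push {4}
  [10] u=1 | in 1111 | out 1111 | ==
  [11] u=2 | in 1111 | out 1111 | prev 1101 | push {6,7}
  [12] u=3 | in 1111 | out 1111 | ==
  [13] u=4 | in 1111 | out 1111 | ==
  [14] u=6 | in 1111 | out 0111 | ==
  [15] u=7 | in 1111 | out 1111 | ==

Converged values:
  [0] 1111
  [1] 1111
  [2] 1111
  [3] 1111
  [4] 1111
  [5] 1110
  [6] 0111
  [7] 1111

1111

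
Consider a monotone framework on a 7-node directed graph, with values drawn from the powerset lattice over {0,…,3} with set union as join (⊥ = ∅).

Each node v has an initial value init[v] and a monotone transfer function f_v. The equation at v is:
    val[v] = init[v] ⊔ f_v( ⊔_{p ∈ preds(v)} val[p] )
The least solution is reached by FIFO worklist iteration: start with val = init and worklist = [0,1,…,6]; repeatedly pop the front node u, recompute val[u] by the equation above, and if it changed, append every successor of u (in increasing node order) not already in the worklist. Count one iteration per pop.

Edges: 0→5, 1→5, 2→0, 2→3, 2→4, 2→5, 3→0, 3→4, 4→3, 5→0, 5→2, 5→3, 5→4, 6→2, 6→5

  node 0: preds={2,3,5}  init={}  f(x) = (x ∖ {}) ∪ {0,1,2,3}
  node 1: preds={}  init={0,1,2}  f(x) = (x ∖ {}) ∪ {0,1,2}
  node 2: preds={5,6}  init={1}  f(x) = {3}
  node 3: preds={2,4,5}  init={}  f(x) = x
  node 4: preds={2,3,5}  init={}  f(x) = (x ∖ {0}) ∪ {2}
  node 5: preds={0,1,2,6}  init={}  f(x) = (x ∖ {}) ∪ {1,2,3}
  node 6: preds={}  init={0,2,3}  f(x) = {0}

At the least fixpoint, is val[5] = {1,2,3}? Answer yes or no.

no

Iteration log — 12 steps:
  step 1. node 0  ⊔preds={1}  new={0,1,2,3}  old={}  +wl: 
  step 2. node 1  ⊔preds={}  new={0,1,2}  stable
  step 3. node 2  ⊔preds={0,2,3}  new={1,3}  old={1}  +wl: 0
  step 4. node 3  ⊔preds={1,3}  new={1,3}  old={}  +wl: 
  step 5. node 4  ⊔preds={1,3}  new={1,2,3}  old={}  +wl: 3
  step 6. node 5  ⊔preds={0,1,2,3}  new={0,1,2,3}  old={}  +wl: 2,4
  step 7. node 6  ⊔preds={}  new={0,2,3}  stable
  step 8. node 0  ⊔preds={0,1,2,3}  new={0,1,2,3}  stable
  step 9. node 3  ⊔preds={0,1,2,3}  new={0,1,2,3}  old={1,3}  +wl: 0
  step 10. node 2  ⊔preds={0,1,2,3}  new={1,3}  stable
  step 11. node 4  ⊔preds={0,1,2,3}  new={1,2,3}  stable
  step 12. node 0  ⊔preds={0,1,2,3}  new={0,1,2,3}  stable

Least fixpoint reached:
  node 0: {0,1,2,3}
  node 1: {0,1,2}
  node 2: {1,3}
  node 3: {0,1,2,3}
  node 4: {1,2,3}
  node 5: {0,1,2,3}
  node 6: {0,2,3}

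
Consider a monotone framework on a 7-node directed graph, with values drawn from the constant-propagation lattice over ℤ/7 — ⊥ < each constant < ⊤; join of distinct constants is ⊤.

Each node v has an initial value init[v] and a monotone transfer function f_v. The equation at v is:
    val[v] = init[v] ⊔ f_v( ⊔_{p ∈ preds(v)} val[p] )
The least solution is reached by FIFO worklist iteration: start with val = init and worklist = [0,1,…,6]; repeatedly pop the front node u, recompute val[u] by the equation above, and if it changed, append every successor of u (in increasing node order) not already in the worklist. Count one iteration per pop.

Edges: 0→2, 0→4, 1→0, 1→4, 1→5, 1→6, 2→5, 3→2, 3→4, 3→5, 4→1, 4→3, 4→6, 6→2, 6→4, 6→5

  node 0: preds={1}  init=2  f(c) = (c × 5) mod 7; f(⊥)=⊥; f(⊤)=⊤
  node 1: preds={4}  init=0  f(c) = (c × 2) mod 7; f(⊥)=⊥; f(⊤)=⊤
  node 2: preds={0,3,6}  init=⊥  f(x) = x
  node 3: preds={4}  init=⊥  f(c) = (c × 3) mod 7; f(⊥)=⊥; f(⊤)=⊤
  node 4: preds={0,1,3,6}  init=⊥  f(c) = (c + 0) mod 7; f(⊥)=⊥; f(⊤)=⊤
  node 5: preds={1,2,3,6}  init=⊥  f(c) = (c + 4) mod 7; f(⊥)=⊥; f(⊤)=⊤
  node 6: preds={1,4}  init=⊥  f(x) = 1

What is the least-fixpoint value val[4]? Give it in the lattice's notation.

Iteration log — 14 steps:
  step 1. node 0  ⊔preds=0  new=⊤  old=2  +wl: 
  step 2. node 1  ⊔preds=⊥  new=0  stable
  step 3. node 2  ⊔preds=⊤  new=⊤  old=⊥  +wl: 
  step 4. node 3  ⊔preds=⊥  new=⊥  stable
  step 5. node 4  ⊔preds=⊤  new=⊤  old=⊥  +wl: 1,3
  step 6. node 5  ⊔preds=⊤  new=⊤  old=⊥  +wl: 
  step 7. node 6  ⊔preds=⊤  new=1  old=⊥  +wl: 2,4,5
  step 8. node 1  ⊔preds=⊤  new=⊤  old=0  +wl: 0,6
  step 9. node 3  ⊔preds=⊤  new=⊤  old=⊥  +wl: 
  step 10. node 2  ⊔preds=⊤  new=⊤  stable
  step 11. node 4  ⊔preds=⊤  new=⊤  stable
  step 12. node 5  ⊔preds=⊤  new=⊤  stable
  step 13. node 0  ⊔preds=⊤  new=⊤  stable
  step 14. node 6  ⊔preds=⊤  new=1  stable

Least fixpoint reached:
  node 0: ⊤
  node 1: ⊤
  node 2: ⊤
  node 3: ⊤
  node 4: ⊤
  node 5: ⊤
  node 6: 1

⊤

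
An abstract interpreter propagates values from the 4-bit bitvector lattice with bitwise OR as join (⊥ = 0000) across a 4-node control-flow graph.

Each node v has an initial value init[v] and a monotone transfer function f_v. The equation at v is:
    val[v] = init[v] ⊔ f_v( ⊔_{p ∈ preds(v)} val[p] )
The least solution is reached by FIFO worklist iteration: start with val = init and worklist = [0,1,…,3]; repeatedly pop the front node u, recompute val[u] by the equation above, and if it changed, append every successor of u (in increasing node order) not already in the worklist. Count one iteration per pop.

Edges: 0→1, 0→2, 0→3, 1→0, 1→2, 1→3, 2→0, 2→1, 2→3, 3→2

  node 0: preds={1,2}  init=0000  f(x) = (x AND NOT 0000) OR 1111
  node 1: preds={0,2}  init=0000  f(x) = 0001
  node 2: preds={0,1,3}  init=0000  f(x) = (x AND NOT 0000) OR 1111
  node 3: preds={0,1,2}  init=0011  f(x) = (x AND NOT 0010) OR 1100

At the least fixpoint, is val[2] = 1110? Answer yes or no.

no

Iteration log — 7 steps:
  step 1. node 0  ⊔preds=0000  new=1111  old=0000  +wl: 
  step 2. node 1  ⊔preds=1111  new=0001  old=0000  +wl: 0
  step 3. node 2  ⊔preds=1111  new=1111  old=0000  +wl: 1
  step 4. node 3  ⊔preds=1111  new=1111  old=0011  +wl: 2
  step 5. node 0  ⊔preds=1111  new=1111  stable
  step 6. node 1  ⊔preds=1111  new=0001  stable
  step 7. node 2  ⊔preds=1111  new=1111  stable

Least fixpoint reached:
  node 0: 1111
  node 1: 0001
  node 2: 1111
  node 3: 1111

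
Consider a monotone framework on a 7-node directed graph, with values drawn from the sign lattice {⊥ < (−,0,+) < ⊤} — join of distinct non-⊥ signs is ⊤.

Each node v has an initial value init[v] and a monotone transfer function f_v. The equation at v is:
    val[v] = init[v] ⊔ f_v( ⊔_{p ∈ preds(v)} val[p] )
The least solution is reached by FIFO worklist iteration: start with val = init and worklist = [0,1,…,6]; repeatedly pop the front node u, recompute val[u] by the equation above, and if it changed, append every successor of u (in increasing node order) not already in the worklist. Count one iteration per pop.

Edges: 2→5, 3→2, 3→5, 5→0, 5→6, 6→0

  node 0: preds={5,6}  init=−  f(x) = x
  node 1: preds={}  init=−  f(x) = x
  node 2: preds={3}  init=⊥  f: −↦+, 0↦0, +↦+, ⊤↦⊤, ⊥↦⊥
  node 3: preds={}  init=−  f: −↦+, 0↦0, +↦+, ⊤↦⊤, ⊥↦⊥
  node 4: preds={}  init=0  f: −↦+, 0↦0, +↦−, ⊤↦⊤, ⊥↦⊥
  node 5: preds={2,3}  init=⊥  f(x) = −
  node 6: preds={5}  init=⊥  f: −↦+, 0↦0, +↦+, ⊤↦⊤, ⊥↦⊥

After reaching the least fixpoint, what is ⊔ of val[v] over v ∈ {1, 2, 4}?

⊤

Iteration log — 8 steps:
  step 1. node 0  ⊔preds=⊥  new=−  stable
  step 2. node 1  ⊔preds=⊥  new=−  stable
  step 3. node 2  ⊔preds=−  new=+  old=⊥  +wl: 
  step 4. node 3  ⊔preds=⊥  new=−  stable
  step 5. node 4  ⊔preds=⊥  new=0  stable
  step 6. node 5  ⊔preds=⊤  new=−  old=⊥  +wl: 0
  step 7. node 6  ⊔preds=−  new=+  old=⊥  +wl: 
  step 8. node 0  ⊔preds=⊤  new=⊤  old=−  +wl: 

Least fixpoint reached:
  node 0: ⊤
  node 1: −
  node 2: +
  node 3: −
  node 4: 0
  node 5: −
  node 6: +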